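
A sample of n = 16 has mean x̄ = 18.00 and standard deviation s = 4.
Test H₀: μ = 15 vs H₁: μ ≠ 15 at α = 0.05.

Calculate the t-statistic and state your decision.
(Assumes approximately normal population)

Answer: t = 3.0000, reject H₀

Derivation:
df = n - 1 = 15
SE = s/√n = 4/√16 = 1.0000
t = (x̄ - μ₀)/SE = (18.00 - 15)/1.0000 = 3.0000
Critical value: t_{0.025,15} = ±2.131
p-value ≈ 0.0090
Decision: reject H₀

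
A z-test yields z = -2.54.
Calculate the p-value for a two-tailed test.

For z = -2.54:
p = 2×P(Z > |-2.54|) = 2×(1 - Φ(2.54)) = 0.0111

Answer: p-value ≈ 0.0111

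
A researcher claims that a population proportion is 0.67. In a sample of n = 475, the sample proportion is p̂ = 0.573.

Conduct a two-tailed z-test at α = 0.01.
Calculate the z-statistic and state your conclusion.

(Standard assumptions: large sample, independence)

H₀: p = 0.67, H₁: p ≠ 0.67
Standard error: SE = √(p₀(1-p₀)/n) = √(0.67×0.33/475) = 0.021575
z-statistic: z = (p̂ - p₀)/SE = (0.573 - 0.67)/0.021575 = -4.4959
Critical value: z_0.005 = ±2.576
p-value < 0.0001
Decision: reject H₀ at α = 0.01

Answer: z = -4.4959, reject H₀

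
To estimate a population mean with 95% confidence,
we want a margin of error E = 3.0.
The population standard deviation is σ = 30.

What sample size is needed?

z_0.025 = 1.960
n = (z×σ/E)² = (1.960×30/3.0)²
n = 384.1600
Round up: n = 385

Answer: n = 385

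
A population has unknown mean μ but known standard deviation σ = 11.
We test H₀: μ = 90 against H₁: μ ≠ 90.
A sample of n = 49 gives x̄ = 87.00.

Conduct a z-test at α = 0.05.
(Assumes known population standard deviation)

Answer: z = -1.9091, fail to reject H₀

Derivation:
Standard error: SE = σ/√n = 11/√49 = 1.5714
z-statistic: z = (x̄ - μ₀)/SE = (87.00 - 90)/1.5714 = -1.9091
Critical value: ±1.960
p-value = 0.0562
Decision: fail to reject H₀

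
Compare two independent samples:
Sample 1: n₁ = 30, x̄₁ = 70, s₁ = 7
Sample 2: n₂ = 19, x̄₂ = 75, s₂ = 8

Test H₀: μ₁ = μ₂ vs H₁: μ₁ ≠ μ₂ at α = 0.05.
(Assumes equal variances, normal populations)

Pooled variance: s²_p = [29×7² + 18×8²]/(47) = 54.7447
s_p = 7.3990
SE = s_p×√(1/n₁ + 1/n₂) = 7.3990×√(1/30 + 1/19) = 2.1694
t = (x̄₁ - x̄₂)/SE = (70 - 75)/2.1694 = -2.3048
df = 47, t-critical = ±2.012
Decision: reject H₀

Answer: t = -2.3048, reject H₀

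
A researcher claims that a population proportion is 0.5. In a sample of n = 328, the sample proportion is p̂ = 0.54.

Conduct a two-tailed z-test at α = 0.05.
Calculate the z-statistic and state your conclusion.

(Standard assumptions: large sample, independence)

Answer: z = 1.4489, fail to reject H₀

Derivation:
H₀: p = 0.5, H₁: p ≠ 0.5
Standard error: SE = √(p₀(1-p₀)/n) = √(0.5×0.5/328) = 0.027608
z-statistic: z = (p̂ - p₀)/SE = (0.54 - 0.5)/0.027608 = 1.4489
Critical value: z_0.025 = ±1.960
p-value = 0.1474
Decision: fail to reject H₀ at α = 0.05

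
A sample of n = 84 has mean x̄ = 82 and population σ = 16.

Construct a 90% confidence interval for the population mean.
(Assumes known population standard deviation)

Confidence level: 90%, α = 0.1
z_0.05 = 1.645
SE = σ/√n = 16/√84 = 1.7457
Margin of error = 1.645 × 1.7457 = 2.8717
CI: x̄ ± margin = 82 ± 2.8717
CI: (79.1283, 84.8717)

Answer: (79.1283, 84.8717)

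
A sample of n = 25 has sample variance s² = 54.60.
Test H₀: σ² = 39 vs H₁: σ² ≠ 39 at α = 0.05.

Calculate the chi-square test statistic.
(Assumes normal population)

df = n - 1 = 24
χ² = (n-1)s²/σ₀² = 24×54.60/39 = 33.6000
Critical values: χ²_{0.975,24} = 12.401, χ²_{0.025,24} = 39.364
Rejection region: χ² < 12.401 or χ² > 39.364
Decision: fail to reject H₀

Answer: χ² = 33.6000, fail to reject H₀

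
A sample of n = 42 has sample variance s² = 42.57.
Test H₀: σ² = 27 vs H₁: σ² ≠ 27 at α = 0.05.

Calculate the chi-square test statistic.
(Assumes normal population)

df = n - 1 = 41
χ² = (n-1)s²/σ₀² = 41×42.57/27 = 64.6433
Critical values: χ²_{0.975,41} = 25.215, χ²_{0.025,41} = 60.561
Rejection region: χ² < 25.215 or χ² > 60.561
Decision: reject H₀

Answer: χ² = 64.6433, reject H₀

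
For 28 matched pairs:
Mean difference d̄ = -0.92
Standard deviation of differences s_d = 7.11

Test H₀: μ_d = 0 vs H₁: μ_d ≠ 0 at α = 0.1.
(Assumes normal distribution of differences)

Answer: t = -0.6847, fail to reject H₀

Derivation:
df = n - 1 = 27
SE = s_d/√n = 7.11/√28 = 1.3437
t = d̄/SE = -0.92/1.3437 = -0.6847
Critical value: t_{0.05,27} = ±1.703
p-value ≈ 0.4994
Decision: fail to reject H₀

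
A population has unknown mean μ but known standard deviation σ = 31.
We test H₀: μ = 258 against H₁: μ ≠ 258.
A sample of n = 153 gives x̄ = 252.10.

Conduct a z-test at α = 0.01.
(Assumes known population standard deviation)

Standard error: SE = σ/√n = 31/√153 = 2.5062
z-statistic: z = (x̄ - μ₀)/SE = (252.10 - 258)/2.5062 = -2.3542
Critical value: ±2.576
p-value = 0.0186
Decision: fail to reject H₀

Answer: z = -2.3542, fail to reject H₀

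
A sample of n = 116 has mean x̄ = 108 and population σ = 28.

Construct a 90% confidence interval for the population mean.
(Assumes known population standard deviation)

Confidence level: 90%, α = 0.1
z_0.05 = 1.645
SE = σ/√n = 28/√116 = 2.5997
Margin of error = 1.645 × 2.5997 = 4.2765
CI: x̄ ± margin = 108 ± 4.2765
CI: (103.7235, 112.2765)

Answer: (103.7235, 112.2765)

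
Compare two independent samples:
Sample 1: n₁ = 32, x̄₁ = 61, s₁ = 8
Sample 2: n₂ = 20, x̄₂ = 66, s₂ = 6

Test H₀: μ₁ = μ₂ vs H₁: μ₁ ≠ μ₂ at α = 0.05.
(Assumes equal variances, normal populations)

Answer: t = -2.4013, reject H₀

Derivation:
Pooled variance: s²_p = [31×8² + 19×6²]/(50) = 53.3600
s_p = 7.3048
SE = s_p×√(1/n₁ + 1/n₂) = 7.3048×√(1/32 + 1/20) = 2.0822
t = (x̄₁ - x̄₂)/SE = (61 - 66)/2.0822 = -2.4013
df = 50, t-critical = ±2.009
Decision: reject H₀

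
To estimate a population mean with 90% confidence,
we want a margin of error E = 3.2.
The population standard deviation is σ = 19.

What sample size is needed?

Answer: n = 96

Derivation:
z_0.05 = 1.645
n = (z×σ/E)² = (1.645×19/3.2)²
n = 95.3980
Round up: n = 96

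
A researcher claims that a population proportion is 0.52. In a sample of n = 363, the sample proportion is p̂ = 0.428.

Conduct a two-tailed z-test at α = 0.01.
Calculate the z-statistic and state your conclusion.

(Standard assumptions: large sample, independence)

H₀: p = 0.52, H₁: p ≠ 0.52
Standard error: SE = √(p₀(1-p₀)/n) = √(0.52×0.48/363) = 0.026222
z-statistic: z = (p̂ - p₀)/SE = (0.428 - 0.52)/0.026222 = -3.5085
Critical value: z_0.005 = ±2.576
p-value = 0.0005
Decision: reject H₀ at α = 0.01

Answer: z = -3.5085, reject H₀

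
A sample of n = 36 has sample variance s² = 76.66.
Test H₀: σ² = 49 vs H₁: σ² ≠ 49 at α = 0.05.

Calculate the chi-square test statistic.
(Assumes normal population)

Answer: χ² = 54.7571, reject H₀

Derivation:
df = n - 1 = 35
χ² = (n-1)s²/σ₀² = 35×76.66/49 = 54.7571
Critical values: χ²_{0.975,35} = 20.569, χ²_{0.025,35} = 53.203
Rejection region: χ² < 20.569 or χ² > 53.203
Decision: reject H₀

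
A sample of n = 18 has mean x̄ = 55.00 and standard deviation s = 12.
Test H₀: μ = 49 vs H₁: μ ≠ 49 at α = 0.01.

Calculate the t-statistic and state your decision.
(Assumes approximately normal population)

df = n - 1 = 17
SE = s/√n = 12/√18 = 2.8284
t = (x̄ - μ₀)/SE = (55.00 - 49)/2.8284 = 2.1213
Critical value: t_{0.005,17} = ±2.898
p-value ≈ 0.0489
Decision: fail to reject H₀

Answer: t = 2.1213, fail to reject H₀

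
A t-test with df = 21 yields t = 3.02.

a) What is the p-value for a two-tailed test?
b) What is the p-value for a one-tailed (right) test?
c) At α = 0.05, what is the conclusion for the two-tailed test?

Using t-distribution with df = 21:
a) Two-tailed: p = 2×P(T > 3.02) = 0.0065
b) One-tailed: p = P(T > 3.02) = 0.0033
c) 0.0065 < 0.05, reject H₀

Answer: a) 0.0065, b) 0.0033, c) reject H₀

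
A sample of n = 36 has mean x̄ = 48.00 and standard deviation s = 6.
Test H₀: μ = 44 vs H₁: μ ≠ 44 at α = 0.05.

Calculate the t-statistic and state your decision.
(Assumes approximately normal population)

Answer: t = 4.0000, reject H₀

Derivation:
df = n - 1 = 35
SE = s/√n = 6/√36 = 1.0000
t = (x̄ - μ₀)/SE = (48.00 - 44)/1.0000 = 4.0000
Critical value: t_{0.025,35} = ±2.030
p-value ≈ 0.0003
Decision: reject H₀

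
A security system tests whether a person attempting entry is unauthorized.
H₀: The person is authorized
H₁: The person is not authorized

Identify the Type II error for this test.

A Type I error (probability α) occurs when we reject a true H₀.
A Type II error (probability β) occurs when we fail to reject a false H₀.

Answer: Granting entry to an unauthorized person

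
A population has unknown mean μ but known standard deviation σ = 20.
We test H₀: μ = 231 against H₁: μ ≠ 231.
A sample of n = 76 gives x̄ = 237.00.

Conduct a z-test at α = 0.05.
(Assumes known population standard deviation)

Answer: z = 2.6153, reject H₀

Derivation:
Standard error: SE = σ/√n = 20/√76 = 2.2942
z-statistic: z = (x̄ - μ₀)/SE = (237.00 - 231)/2.2942 = 2.6153
Critical value: ±1.960
p-value = 0.0089
Decision: reject H₀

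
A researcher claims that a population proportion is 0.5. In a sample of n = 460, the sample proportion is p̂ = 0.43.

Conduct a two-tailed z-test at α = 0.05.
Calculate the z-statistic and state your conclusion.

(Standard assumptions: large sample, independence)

H₀: p = 0.5, H₁: p ≠ 0.5
Standard error: SE = √(p₀(1-p₀)/n) = √(0.5×0.5/460) = 0.023313
z-statistic: z = (p̂ - p₀)/SE = (0.43 - 0.5)/0.023313 = -3.0026
Critical value: z_0.025 = ±1.960
p-value = 0.0027
Decision: reject H₀ at α = 0.05

Answer: z = -3.0026, reject H₀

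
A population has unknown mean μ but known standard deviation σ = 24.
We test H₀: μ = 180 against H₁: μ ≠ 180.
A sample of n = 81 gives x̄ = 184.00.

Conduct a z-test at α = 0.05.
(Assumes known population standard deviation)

Answer: z = 1.5000, fail to reject H₀

Derivation:
Standard error: SE = σ/√n = 24/√81 = 2.6667
z-statistic: z = (x̄ - μ₀)/SE = (184.00 - 180)/2.6667 = 1.5000
Critical value: ±1.960
p-value = 0.1336
Decision: fail to reject H₀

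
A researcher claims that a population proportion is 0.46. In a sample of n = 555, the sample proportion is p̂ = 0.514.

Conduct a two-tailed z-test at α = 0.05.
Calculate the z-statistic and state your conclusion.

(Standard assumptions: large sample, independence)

Answer: z = 2.5525, reject H₀

Derivation:
H₀: p = 0.46, H₁: p ≠ 0.46
Standard error: SE = √(p₀(1-p₀)/n) = √(0.46×0.54/555) = 0.021156
z-statistic: z = (p̂ - p₀)/SE = (0.514 - 0.46)/0.021156 = 2.5525
Critical value: z_0.025 = ±1.960
p-value = 0.0107
Decision: reject H₀ at α = 0.05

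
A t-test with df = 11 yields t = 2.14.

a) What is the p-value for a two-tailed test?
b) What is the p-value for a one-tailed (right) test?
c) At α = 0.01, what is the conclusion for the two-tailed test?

Answer: a) 0.0556, b) 0.0278, c) fail to reject H₀

Derivation:
Using t-distribution with df = 11:
a) Two-tailed: p = 2×P(T > 2.14) = 0.0556
b) One-tailed: p = P(T > 2.14) = 0.0278
c) 0.0556 ≥ 0.01, fail to reject H₀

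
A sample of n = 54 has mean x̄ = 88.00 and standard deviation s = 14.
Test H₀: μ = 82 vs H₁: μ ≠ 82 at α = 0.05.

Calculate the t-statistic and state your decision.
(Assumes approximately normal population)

Answer: t = 3.1493, reject H₀

Derivation:
df = n - 1 = 53
SE = s/√n = 14/√54 = 1.9052
t = (x̄ - μ₀)/SE = (88.00 - 82)/1.9052 = 3.1493
Critical value: t_{0.025,53} = ±2.006
p-value ≈ 0.0027
Decision: reject H₀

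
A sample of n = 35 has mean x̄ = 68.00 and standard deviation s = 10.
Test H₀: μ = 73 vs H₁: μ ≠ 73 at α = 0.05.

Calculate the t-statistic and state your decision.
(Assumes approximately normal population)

Answer: t = -2.9581, reject H₀

Derivation:
df = n - 1 = 34
SE = s/√n = 10/√35 = 1.6903
t = (x̄ - μ₀)/SE = (68.00 - 73)/1.6903 = -2.9581
Critical value: t_{0.025,34} = ±2.032
p-value ≈ 0.0056
Decision: reject H₀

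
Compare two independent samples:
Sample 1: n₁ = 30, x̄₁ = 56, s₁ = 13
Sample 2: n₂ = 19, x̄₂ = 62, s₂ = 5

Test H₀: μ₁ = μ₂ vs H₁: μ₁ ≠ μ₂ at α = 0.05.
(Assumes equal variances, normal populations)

Pooled variance: s²_p = [29×13² + 18×5²]/(47) = 113.8511
s_p = 10.6701
SE = s_p×√(1/n₁ + 1/n₂) = 10.6701×√(1/30 + 1/19) = 3.1284
t = (x̄₁ - x̄₂)/SE = (56 - 62)/3.1284 = -1.9179
df = 47, t-critical = ±2.012
Decision: fail to reject H₀

Answer: t = -1.9179, fail to reject H₀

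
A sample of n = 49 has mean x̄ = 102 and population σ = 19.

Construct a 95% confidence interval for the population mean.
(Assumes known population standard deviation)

Confidence level: 95%, α = 0.05
z_0.025 = 1.960
SE = σ/√n = 19/√49 = 2.7143
Margin of error = 1.960 × 2.7143 = 5.3200
CI: x̄ ± margin = 102 ± 5.3200
CI: (96.6800, 107.3200)

Answer: (96.6800, 107.3200)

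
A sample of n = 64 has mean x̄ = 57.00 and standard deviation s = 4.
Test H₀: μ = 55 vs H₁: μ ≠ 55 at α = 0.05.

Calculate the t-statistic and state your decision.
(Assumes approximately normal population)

Answer: t = 4.0000, reject H₀

Derivation:
df = n - 1 = 63
SE = s/√n = 4/√64 = 0.5000
t = (x̄ - μ₀)/SE = (57.00 - 55)/0.5000 = 4.0000
Critical value: t_{0.025,63} = ±1.998
p-value ≈ 0.0002
Decision: reject H₀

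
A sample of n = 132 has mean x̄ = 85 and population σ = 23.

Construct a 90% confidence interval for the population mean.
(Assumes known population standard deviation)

Answer: (81.7069, 88.2931)

Derivation:
Confidence level: 90%, α = 0.1
z_0.05 = 1.645
SE = σ/√n = 23/√132 = 2.0019
Margin of error = 1.645 × 2.0019 = 3.2931
CI: x̄ ± margin = 85 ± 3.2931
CI: (81.7069, 88.2931)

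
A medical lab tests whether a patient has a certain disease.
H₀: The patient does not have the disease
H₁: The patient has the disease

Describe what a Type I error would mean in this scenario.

Type I error: rejecting H₀ when it is actually true (false positive).
Type II error: failing to reject H₀ when H₁ is actually true (false negative).

Answer: Diagnosing a healthy patient as having the disease (false positive)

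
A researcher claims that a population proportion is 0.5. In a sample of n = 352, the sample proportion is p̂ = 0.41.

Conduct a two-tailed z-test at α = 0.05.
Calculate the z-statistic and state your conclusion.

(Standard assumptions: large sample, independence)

H₀: p = 0.5, H₁: p ≠ 0.5
Standard error: SE = √(p₀(1-p₀)/n) = √(0.5×0.5/352) = 0.026650
z-statistic: z = (p̂ - p₀)/SE = (0.41 - 0.5)/0.026650 = -3.3771
Critical value: z_0.025 = ±1.960
p-value = 0.0007
Decision: reject H₀ at α = 0.05

Answer: z = -3.3771, reject H₀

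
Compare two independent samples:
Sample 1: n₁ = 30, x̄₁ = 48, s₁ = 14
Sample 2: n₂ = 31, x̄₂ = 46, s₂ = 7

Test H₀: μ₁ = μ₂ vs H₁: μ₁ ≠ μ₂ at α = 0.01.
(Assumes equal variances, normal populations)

Answer: t = 0.7092, fail to reject H₀

Derivation:
Pooled variance: s²_p = [29×14² + 30×7²]/(59) = 121.2542
s_p = 11.0115
SE = s_p×√(1/n₁ + 1/n₂) = 11.0115×√(1/30 + 1/31) = 2.8201
t = (x̄₁ - x̄₂)/SE = (48 - 46)/2.8201 = 0.7092
df = 59, t-critical = ±2.662
Decision: fail to reject H₀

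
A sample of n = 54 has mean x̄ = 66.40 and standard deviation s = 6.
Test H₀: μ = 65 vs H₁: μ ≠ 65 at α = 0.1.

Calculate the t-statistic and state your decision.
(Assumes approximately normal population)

df = n - 1 = 53
SE = s/√n = 6/√54 = 0.8165
t = (x̄ - μ₀)/SE = (66.40 - 65)/0.8165 = 1.7146
Critical value: t_{0.05,53} = ±1.674
p-value ≈ 0.0923
Decision: reject H₀

Answer: t = 1.7146, reject H₀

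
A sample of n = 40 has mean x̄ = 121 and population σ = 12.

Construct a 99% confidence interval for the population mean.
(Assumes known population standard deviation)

Answer: (116.1123, 125.8877)

Derivation:
Confidence level: 99%, α = 0.01
z_0.005 = 2.576
SE = σ/√n = 12/√40 = 1.8974
Margin of error = 2.576 × 1.8974 = 4.8877
CI: x̄ ± margin = 121 ± 4.8877
CI: (116.1123, 125.8877)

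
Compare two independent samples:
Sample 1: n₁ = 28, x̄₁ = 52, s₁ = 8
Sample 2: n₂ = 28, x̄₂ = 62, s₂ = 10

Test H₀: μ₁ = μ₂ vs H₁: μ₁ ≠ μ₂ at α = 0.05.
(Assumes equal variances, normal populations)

Pooled variance: s²_p = [27×8² + 27×10²]/(54) = 82.0000
s_p = 9.0554
SE = s_p×√(1/n₁ + 1/n₂) = 9.0554×√(1/28 + 1/28) = 2.4202
t = (x̄₁ - x̄₂)/SE = (52 - 62)/2.4202 = -4.1319
df = 54, t-critical = ±2.005
Decision: reject H₀

Answer: t = -4.1319, reject H₀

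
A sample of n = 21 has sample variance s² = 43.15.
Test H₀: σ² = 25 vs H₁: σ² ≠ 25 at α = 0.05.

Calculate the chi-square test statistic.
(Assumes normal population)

Answer: χ² = 34.5200, reject H₀

Derivation:
df = n - 1 = 20
χ² = (n-1)s²/σ₀² = 20×43.15/25 = 34.5200
Critical values: χ²_{0.975,20} = 9.591, χ²_{0.025,20} = 34.170
Rejection region: χ² < 9.591 or χ² > 34.170
Decision: reject H₀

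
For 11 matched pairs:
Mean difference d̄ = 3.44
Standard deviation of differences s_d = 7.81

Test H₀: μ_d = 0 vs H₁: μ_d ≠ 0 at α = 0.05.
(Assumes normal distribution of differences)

df = n - 1 = 10
SE = s_d/√n = 7.81/√11 = 2.3548
t = d̄/SE = 3.44/2.3548 = 1.4608
Critical value: t_{0.025,10} = ±2.228
p-value ≈ 0.1748
Decision: fail to reject H₀

Answer: t = 1.4608, fail to reject H₀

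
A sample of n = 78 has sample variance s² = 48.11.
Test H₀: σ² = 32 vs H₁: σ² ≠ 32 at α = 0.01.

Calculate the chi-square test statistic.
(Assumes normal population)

df = n - 1 = 77
χ² = (n-1)s²/σ₀² = 77×48.11/32 = 115.7647
Critical values: χ²_{0.995,77} = 48.788, χ²_{0.005,77} = 112.704
Rejection region: χ² < 48.788 or χ² > 112.704
Decision: reject H₀

Answer: χ² = 115.7647, reject H₀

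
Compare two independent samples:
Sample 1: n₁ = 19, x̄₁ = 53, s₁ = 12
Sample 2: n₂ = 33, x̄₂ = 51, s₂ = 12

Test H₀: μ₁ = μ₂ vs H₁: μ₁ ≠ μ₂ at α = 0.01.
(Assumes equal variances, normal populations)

Pooled variance: s²_p = [18×12² + 32×12²]/(50) = 144.0000
s_p = 12.0000
SE = s_p×√(1/n₁ + 1/n₂) = 12.0000×√(1/19 + 1/33) = 3.4558
t = (x̄₁ - x̄₂)/SE = (53 - 51)/3.4558 = 0.5787
df = 50, t-critical = ±2.678
Decision: fail to reject H₀

Answer: t = 0.5787, fail to reject H₀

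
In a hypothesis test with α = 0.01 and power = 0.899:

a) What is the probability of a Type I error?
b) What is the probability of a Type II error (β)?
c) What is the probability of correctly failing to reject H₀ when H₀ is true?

a) Type I error probability = α = 0.01
b) Power = P(reject H₀ | H₁ true) = 1 - β = 0.899, so Type II error probability = β = 1 - Power = 0.101
c) P(fail to reject H₀ | H₀ true) = 1 - α = 0.99

Answer: a) 0.01, b) 0.101, c) 0.99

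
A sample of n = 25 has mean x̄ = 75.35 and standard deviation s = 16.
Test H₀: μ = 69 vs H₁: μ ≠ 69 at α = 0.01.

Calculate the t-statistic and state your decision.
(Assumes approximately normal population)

Answer: t = 1.9844, fail to reject H₀

Derivation:
df = n - 1 = 24
SE = s/√n = 16/√25 = 3.2000
t = (x̄ - μ₀)/SE = (75.35 - 69)/3.2000 = 1.9844
Critical value: t_{0.005,24} = ±2.797
p-value ≈ 0.0588
Decision: fail to reject H₀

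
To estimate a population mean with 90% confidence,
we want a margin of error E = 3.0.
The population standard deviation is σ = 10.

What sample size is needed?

Answer: n = 31

Derivation:
z_0.05 = 1.645
n = (z×σ/E)² = (1.645×10/3.0)²
n = 30.0669
Round up: n = 31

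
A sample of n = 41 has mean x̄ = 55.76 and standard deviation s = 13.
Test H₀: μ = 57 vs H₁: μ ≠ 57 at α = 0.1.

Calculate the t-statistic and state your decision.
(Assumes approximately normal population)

df = n - 1 = 40
SE = s/√n = 13/√41 = 2.0303
t = (x̄ - μ₀)/SE = (55.76 - 57)/2.0303 = -0.6107
Critical value: t_{0.05,40} = ±1.684
p-value ≈ 0.5449
Decision: fail to reject H₀

Answer: t = -0.6107, fail to reject H₀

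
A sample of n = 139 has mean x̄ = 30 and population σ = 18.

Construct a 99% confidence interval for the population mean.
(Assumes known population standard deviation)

Confidence level: 99%, α = 0.01
z_0.005 = 2.576
SE = σ/√n = 18/√139 = 1.5267
Margin of error = 2.576 × 1.5267 = 3.9328
CI: x̄ ± margin = 30 ± 3.9328
CI: (26.0672, 33.9328)

Answer: (26.0672, 33.9328)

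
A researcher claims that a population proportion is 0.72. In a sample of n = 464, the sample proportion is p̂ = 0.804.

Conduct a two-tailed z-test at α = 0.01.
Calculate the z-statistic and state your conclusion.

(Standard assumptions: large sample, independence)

Answer: z = 4.0299, reject H₀

Derivation:
H₀: p = 0.72, H₁: p ≠ 0.72
Standard error: SE = √(p₀(1-p₀)/n) = √(0.72×0.28/464) = 0.020844
z-statistic: z = (p̂ - p₀)/SE = (0.804 - 0.72)/0.020844 = 4.0299
Critical value: z_0.005 = ±2.576
p-value = 0.0001
Decision: reject H₀ at α = 0.01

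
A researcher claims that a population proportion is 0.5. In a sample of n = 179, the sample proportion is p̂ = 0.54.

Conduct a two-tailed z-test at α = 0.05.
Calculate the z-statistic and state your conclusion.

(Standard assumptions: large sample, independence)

H₀: p = 0.5, H₁: p ≠ 0.5
Standard error: SE = √(p₀(1-p₀)/n) = √(0.5×0.5/179) = 0.037372
z-statistic: z = (p̂ - p₀)/SE = (0.54 - 0.5)/0.037372 = 1.0703
Critical value: z_0.025 = ±1.960
p-value = 0.2845
Decision: fail to reject H₀ at α = 0.05

Answer: z = 1.0703, fail to reject H₀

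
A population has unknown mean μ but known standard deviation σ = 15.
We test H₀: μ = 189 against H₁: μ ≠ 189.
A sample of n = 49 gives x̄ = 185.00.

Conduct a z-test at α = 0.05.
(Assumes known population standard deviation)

Standard error: SE = σ/√n = 15/√49 = 2.1429
z-statistic: z = (x̄ - μ₀)/SE = (185.00 - 189)/2.1429 = -1.8666
Critical value: ±1.960
p-value = 0.0620
Decision: fail to reject H₀

Answer: z = -1.8666, fail to reject H₀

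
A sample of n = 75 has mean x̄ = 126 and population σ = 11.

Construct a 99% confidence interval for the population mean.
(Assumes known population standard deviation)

Answer: (122.7280, 129.2720)

Derivation:
Confidence level: 99%, α = 0.01
z_0.005 = 2.576
SE = σ/√n = 11/√75 = 1.2702
Margin of error = 2.576 × 1.2702 = 3.2720
CI: x̄ ± margin = 126 ± 3.2720
CI: (122.7280, 129.2720)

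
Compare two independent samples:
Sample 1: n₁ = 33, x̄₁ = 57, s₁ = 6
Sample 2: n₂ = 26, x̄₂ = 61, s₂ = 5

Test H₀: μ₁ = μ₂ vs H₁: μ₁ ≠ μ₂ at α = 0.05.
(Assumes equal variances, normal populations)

Pooled variance: s²_p = [32×6² + 25×5²]/(57) = 31.1754
s_p = 5.5835
SE = s_p×√(1/n₁ + 1/n₂) = 5.5835×√(1/33 + 1/26) = 1.4642
t = (x̄₁ - x̄₂)/SE = (57 - 61)/1.4642 = -2.7319
df = 57, t-critical = ±2.002
Decision: reject H₀

Answer: t = -2.7319, reject H₀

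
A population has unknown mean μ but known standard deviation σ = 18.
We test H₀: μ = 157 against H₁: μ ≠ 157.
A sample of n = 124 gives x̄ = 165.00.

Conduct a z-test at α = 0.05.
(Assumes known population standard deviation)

Answer: z = 4.9493, reject H₀

Derivation:
Standard error: SE = σ/√n = 18/√124 = 1.6164
z-statistic: z = (x̄ - μ₀)/SE = (165.00 - 157)/1.6164 = 4.9493
Critical value: ±1.960
p-value < 0.0001
Decision: reject H₀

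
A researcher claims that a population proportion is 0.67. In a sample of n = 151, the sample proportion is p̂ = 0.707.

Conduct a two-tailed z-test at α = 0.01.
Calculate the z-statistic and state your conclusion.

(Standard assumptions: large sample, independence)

H₀: p = 0.67, H₁: p ≠ 0.67
Standard error: SE = √(p₀(1-p₀)/n) = √(0.67×0.33/151) = 0.038265
z-statistic: z = (p̂ - p₀)/SE = (0.707 - 0.67)/0.038265 = 0.9669
Critical value: z_0.005 = ±2.576
p-value = 0.3336
Decision: fail to reject H₀ at α = 0.01

Answer: z = 0.9669, fail to reject H₀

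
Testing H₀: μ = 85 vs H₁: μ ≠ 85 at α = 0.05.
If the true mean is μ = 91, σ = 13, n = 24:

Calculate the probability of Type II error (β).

SE = σ/√n = 13/√24 = 2.6536
Critical values: μ₀ ± z_0.025×SE = 85 ± 1.960×2.6536
Acceptance region: (79.7989, 90.2011)
Under H₁ (μ = 91): z_high = (90.2011 - 91)/2.6536 = -0.3011, z_low = (79.7989 - 91)/2.6536 = -4.2211
β = P(not reject | H₁) = Φ(-0.3011) - Φ(-4.2211) ≈ 0.3817

Answer: β ≈ 0.3817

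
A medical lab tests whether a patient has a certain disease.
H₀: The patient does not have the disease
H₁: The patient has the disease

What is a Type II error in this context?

Answer: Failing to diagnose a patient who actually has the disease (false negative)

Derivation:
Type I error: rejecting H₀ when it is actually true (false positive).
Type II error: failing to reject H₀ when H₁ is actually true (false negative).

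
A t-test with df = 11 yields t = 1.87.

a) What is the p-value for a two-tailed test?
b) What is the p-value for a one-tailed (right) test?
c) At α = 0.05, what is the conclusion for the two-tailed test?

Answer: a) 0.0883, b) 0.0442, c) fail to reject H₀

Derivation:
Using t-distribution with df = 11:
a) Two-tailed: p = 2×P(T > 1.87) = 0.0883
b) One-tailed: p = P(T > 1.87) = 0.0442
c) 0.0883 ≥ 0.05, fail to reject H₀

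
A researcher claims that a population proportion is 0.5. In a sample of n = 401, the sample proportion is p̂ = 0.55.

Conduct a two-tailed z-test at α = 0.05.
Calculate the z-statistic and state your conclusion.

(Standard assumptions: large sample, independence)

H₀: p = 0.5, H₁: p ≠ 0.5
Standard error: SE = √(p₀(1-p₀)/n) = √(0.5×0.5/401) = 0.024969
z-statistic: z = (p̂ - p₀)/SE = (0.55 - 0.5)/0.024969 = 2.0025
Critical value: z_0.025 = ±1.960
p-value = 0.0452
Decision: reject H₀ at α = 0.05

Answer: z = 2.0025, reject H₀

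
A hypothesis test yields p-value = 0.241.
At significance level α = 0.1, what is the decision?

Compare p-value to α:
0.241 ≥ 0.1
Decision: fail to reject H₀

Answer: fail to reject H₀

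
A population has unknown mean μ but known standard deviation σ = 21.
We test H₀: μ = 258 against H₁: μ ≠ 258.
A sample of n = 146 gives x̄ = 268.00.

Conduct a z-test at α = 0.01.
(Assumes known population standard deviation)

Standard error: SE = σ/√n = 21/√146 = 1.7380
z-statistic: z = (x̄ - μ₀)/SE = (268.00 - 258)/1.7380 = 5.7537
Critical value: ±2.576
p-value < 0.0001
Decision: reject H₀

Answer: z = 5.7537, reject H₀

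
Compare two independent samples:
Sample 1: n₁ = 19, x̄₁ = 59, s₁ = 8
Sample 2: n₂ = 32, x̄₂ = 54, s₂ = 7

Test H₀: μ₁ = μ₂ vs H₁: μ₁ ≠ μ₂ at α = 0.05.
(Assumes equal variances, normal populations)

Pooled variance: s²_p = [18×8² + 31×7²]/(49) = 54.5102
s_p = 7.3831
SE = s_p×√(1/n₁ + 1/n₂) = 7.3831×√(1/19 + 1/32) = 2.1383
t = (x̄₁ - x̄₂)/SE = (59 - 54)/2.1383 = 2.3383
df = 49, t-critical = ±2.010
Decision: reject H₀

Answer: t = 2.3383, reject H₀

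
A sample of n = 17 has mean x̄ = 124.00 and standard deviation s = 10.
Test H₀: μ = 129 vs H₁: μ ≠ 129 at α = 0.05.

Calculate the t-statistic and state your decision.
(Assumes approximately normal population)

df = n - 1 = 16
SE = s/√n = 10/√17 = 2.4254
t = (x̄ - μ₀)/SE = (124.00 - 129)/2.4254 = -2.0615
Critical value: t_{0.025,16} = ±2.120
p-value ≈ 0.0559
Decision: fail to reject H₀

Answer: t = -2.0615, fail to reject H₀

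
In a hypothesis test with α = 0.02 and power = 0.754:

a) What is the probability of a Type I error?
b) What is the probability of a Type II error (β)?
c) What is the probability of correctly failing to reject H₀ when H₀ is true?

a) Type I error probability = α = 0.02
b) Power = P(reject H₀ | H₁ true) = 1 - β = 0.754, so Type II error probability = β = 1 - Power = 0.246
c) P(fail to reject H₀ | H₀ true) = 1 - α = 0.98

Answer: a) 0.02, b) 0.246, c) 0.98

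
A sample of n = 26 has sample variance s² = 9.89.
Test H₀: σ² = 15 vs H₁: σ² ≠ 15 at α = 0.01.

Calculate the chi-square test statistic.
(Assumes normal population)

df = n - 1 = 25
χ² = (n-1)s²/σ₀² = 25×9.89/15 = 16.4833
Critical values: χ²_{0.995,25} = 10.520, χ²_{0.005,25} = 46.928
Rejection region: χ² < 10.520 or χ² > 46.928
Decision: fail to reject H₀

Answer: χ² = 16.4833, fail to reject H₀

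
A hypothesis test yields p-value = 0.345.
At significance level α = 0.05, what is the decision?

Compare p-value to α:
0.345 ≥ 0.05
Decision: fail to reject H₀

Answer: fail to reject H₀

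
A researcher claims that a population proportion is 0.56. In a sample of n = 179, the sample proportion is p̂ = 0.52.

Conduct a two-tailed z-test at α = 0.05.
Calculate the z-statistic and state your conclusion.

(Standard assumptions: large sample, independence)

H₀: p = 0.56, H₁: p ≠ 0.56
Standard error: SE = √(p₀(1-p₀)/n) = √(0.56×0.44/179) = 0.037102
z-statistic: z = (p̂ - p₀)/SE = (0.52 - 0.56)/0.037102 = -1.0781
Critical value: z_0.025 = ±1.960
p-value = 0.2810
Decision: fail to reject H₀ at α = 0.05

Answer: z = -1.0781, fail to reject H₀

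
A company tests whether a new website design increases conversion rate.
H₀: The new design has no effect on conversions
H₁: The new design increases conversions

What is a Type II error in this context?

A Type I error (probability α) occurs when we reject a true H₀.
A Type II error (probability β) occurs when we fail to reject a false H₀.

Answer: Keeping the old design when the new one would have increased conversions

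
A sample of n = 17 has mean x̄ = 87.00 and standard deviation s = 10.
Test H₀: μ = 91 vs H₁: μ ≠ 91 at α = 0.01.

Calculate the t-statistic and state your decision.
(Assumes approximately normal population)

df = n - 1 = 16
SE = s/√n = 10/√17 = 2.4254
t = (x̄ - μ₀)/SE = (87.00 - 91)/2.4254 = -1.6492
Critical value: t_{0.005,16} = ±2.921
p-value ≈ 0.1186
Decision: fail to reject H₀

Answer: t = -1.6492, fail to reject H₀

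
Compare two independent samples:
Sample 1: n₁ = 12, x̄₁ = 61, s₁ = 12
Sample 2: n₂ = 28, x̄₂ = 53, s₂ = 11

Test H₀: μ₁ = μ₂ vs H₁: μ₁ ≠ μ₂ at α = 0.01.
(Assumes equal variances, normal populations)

Answer: t = 2.0521, fail to reject H₀

Derivation:
Pooled variance: s²_p = [11×12² + 27×11²]/(38) = 127.6579
s_p = 11.2986
SE = s_p×√(1/n₁ + 1/n₂) = 11.2986×√(1/12 + 1/28) = 3.8984
t = (x̄₁ - x̄₂)/SE = (61 - 53)/3.8984 = 2.0521
df = 38, t-critical = ±2.712
Decision: fail to reject H₀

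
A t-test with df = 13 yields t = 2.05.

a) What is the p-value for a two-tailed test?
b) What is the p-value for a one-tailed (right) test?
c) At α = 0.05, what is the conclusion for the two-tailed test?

Answer: a) 0.0611, b) 0.0305, c) fail to reject H₀

Derivation:
Using t-distribution with df = 13:
a) Two-tailed: p = 2×P(T > 2.05) = 0.0611
b) One-tailed: p = P(T > 2.05) = 0.0305
c) 0.0611 ≥ 0.05, fail to reject H₀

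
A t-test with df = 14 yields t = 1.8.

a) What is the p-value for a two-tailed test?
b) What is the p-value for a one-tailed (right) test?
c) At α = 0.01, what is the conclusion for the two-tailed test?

Using t-distribution with df = 14:
a) Two-tailed: p = 2×P(T > 1.8) = 0.0934
b) One-tailed: p = P(T > 1.8) = 0.0467
c) 0.0934 ≥ 0.01, fail to reject H₀

Answer: a) 0.0934, b) 0.0467, c) fail to reject H₀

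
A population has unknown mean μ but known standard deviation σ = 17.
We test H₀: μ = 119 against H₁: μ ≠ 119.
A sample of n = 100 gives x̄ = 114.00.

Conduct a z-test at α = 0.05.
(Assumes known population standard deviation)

Standard error: SE = σ/√n = 17/√100 = 1.7000
z-statistic: z = (x̄ - μ₀)/SE = (114.00 - 119)/1.7000 = -2.9412
Critical value: ±1.960
p-value = 0.0033
Decision: reject H₀

Answer: z = -2.9412, reject H₀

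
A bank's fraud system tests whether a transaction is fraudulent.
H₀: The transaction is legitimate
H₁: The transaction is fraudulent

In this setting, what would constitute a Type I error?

A Type I error (probability α) occurs when we reject a true H₀.
A Type II error (probability β) occurs when we fail to reject a false H₀.

Answer: Blocking a legitimate transaction as fraud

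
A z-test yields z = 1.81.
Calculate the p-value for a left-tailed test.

Answer: p-value ≈ 0.9649

Derivation:
For z = 1.81:
p = P(Z < 1.81) = Φ(1.81) = 0.9649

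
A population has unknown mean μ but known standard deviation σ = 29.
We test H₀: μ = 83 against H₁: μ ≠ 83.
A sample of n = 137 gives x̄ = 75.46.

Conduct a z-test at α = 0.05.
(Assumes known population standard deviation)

Answer: z = -3.0433, reject H₀

Derivation:
Standard error: SE = σ/√n = 29/√137 = 2.4776
z-statistic: z = (x̄ - μ₀)/SE = (75.46 - 83)/2.4776 = -3.0433
Critical value: ±1.960
p-value = 0.0023
Decision: reject H₀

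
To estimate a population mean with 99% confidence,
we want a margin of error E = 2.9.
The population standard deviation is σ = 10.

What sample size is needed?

Answer: n = 79

Derivation:
z_0.005 = 2.576
n = (z×σ/E)² = (2.576×10/2.9)²
n = 78.9034
Round up: n = 79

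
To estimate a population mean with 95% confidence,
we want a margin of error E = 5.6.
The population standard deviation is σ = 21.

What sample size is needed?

z_0.025 = 1.960
n = (z×σ/E)² = (1.960×21/5.6)²
n = 54.0225
Round up: n = 55

Answer: n = 55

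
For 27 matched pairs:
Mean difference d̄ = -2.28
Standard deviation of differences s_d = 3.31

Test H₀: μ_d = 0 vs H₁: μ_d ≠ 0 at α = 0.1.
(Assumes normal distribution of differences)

Answer: t = -3.5793, reject H₀

Derivation:
df = n - 1 = 26
SE = s_d/√n = 3.31/√27 = 0.6370
t = d̄/SE = -2.28/0.6370 = -3.5793
Critical value: t_{0.05,26} = ±1.706
p-value ≈ 0.0014
Decision: reject H₀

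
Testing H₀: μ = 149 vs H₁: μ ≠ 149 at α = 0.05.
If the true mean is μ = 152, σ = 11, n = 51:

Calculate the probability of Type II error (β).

Answer: β ≈ 0.5049

Derivation:
SE = σ/√n = 11/√51 = 1.5403
Critical values: μ₀ ± z_0.025×SE = 149 ± 1.960×1.5403
Acceptance region: (145.9810, 152.0190)
Under H₁ (μ = 152): z_high = (152.0190 - 152)/1.5403 = 0.0123, z_low = (145.9810 - 152)/1.5403 = -3.9077
β = P(not reject | H₁) = Φ(0.0123) - Φ(-3.9077) ≈ 0.5049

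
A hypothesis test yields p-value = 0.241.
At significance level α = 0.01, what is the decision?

Compare p-value to α:
0.241 ≥ 0.01
Decision: fail to reject H₀

Answer: fail to reject H₀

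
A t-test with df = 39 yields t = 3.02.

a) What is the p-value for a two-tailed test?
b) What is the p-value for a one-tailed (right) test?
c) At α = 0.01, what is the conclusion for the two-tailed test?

Using t-distribution with df = 39:
a) Two-tailed: p = 2×P(T > 3.02) = 0.0044
b) One-tailed: p = P(T > 3.02) = 0.0022
c) 0.0044 < 0.01, reject H₀

Answer: a) 0.0044, b) 0.0022, c) reject H₀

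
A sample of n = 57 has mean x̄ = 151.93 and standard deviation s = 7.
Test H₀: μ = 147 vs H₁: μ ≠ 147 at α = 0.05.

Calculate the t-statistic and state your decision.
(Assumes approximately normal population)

df = n - 1 = 56
SE = s/√n = 7/√57 = 0.9272
t = (x̄ - μ₀)/SE = (151.93 - 147)/0.9272 = 5.3171
Critical value: t_{0.025,56} = ±2.003
p-value < 0.0001
Decision: reject H₀

Answer: t = 5.3171, reject H₀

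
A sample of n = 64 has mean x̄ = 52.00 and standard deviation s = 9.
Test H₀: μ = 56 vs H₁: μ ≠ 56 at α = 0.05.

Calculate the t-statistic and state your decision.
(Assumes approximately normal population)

Answer: t = -3.5556, reject H₀

Derivation:
df = n - 1 = 63
SE = s/√n = 9/√64 = 1.1250
t = (x̄ - μ₀)/SE = (52.00 - 56)/1.1250 = -3.5556
Critical value: t_{0.025,63} = ±1.998
p-value ≈ 0.0007
Decision: reject H₀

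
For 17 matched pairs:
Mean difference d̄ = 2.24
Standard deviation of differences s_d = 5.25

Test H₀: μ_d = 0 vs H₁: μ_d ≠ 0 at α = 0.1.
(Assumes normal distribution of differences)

df = n - 1 = 16
SE = s_d/√n = 5.25/√17 = 1.2733
t = d̄/SE = 2.24/1.2733 = 1.7592
Critical value: t_{0.05,16} = ±1.746
p-value ≈ 0.0976
Decision: reject H₀

Answer: t = 1.7592, reject H₀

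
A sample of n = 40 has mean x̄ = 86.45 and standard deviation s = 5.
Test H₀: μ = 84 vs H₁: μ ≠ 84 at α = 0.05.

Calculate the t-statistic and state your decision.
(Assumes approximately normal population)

df = n - 1 = 39
SE = s/√n = 5/√40 = 0.7906
t = (x̄ - μ₀)/SE = (86.45 - 84)/0.7906 = 3.0989
Critical value: t_{0.025,39} = ±2.023
p-value ≈ 0.0036
Decision: reject H₀

Answer: t = 3.0989, reject H₀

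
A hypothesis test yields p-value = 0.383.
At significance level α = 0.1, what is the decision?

Answer: fail to reject H₀

Derivation:
Compare p-value to α:
0.383 ≥ 0.1
Decision: fail to reject H₀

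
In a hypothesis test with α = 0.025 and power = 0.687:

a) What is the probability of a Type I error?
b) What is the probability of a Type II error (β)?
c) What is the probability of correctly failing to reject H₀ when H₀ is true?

a) Type I error probability = α = 0.025
b) Power = P(reject H₀ | H₁ true) = 1 - β = 0.687, so Type II error probability = β = 1 - Power = 0.313
c) P(fail to reject H₀ | H₀ true) = 1 - α = 0.975

Answer: a) 0.025, b) 0.313, c) 0.975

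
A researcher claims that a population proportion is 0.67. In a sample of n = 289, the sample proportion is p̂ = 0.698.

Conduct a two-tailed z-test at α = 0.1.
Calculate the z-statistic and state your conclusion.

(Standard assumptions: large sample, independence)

Answer: z = 1.0123, fail to reject H₀

Derivation:
H₀: p = 0.67, H₁: p ≠ 0.67
Standard error: SE = √(p₀(1-p₀)/n) = √(0.67×0.33/289) = 0.027660
z-statistic: z = (p̂ - p₀)/SE = (0.698 - 0.67)/0.027660 = 1.0123
Critical value: z_0.05 = ±1.645
p-value = 0.3114
Decision: fail to reject H₀ at α = 0.1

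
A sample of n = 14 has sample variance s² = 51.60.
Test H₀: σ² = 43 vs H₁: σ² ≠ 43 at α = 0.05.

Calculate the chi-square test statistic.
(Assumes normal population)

Answer: χ² = 15.6000, fail to reject H₀

Derivation:
df = n - 1 = 13
χ² = (n-1)s²/σ₀² = 13×51.60/43 = 15.6000
Critical values: χ²_{0.975,13} = 5.009, χ²_{0.025,13} = 24.736
Rejection region: χ² < 5.009 or χ² > 24.736
Decision: fail to reject H₀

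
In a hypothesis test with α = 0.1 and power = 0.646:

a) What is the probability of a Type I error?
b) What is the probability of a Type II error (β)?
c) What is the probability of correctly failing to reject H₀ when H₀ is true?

Answer: a) 0.1, b) 0.354, c) 0.9

Derivation:
a) Type I error probability = α = 0.1
b) Power = P(reject H₀ | H₁ true) = 1 - β = 0.646, so Type II error probability = β = 1 - Power = 0.354
c) P(fail to reject H₀ | H₀ true) = 1 - α = 0.9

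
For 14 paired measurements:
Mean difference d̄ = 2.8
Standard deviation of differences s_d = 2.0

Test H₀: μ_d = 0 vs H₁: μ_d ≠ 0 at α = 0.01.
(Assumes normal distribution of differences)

df = n - 1 = 13
SE = s_d/√n = 2.0/√14 = 0.5345
t = d̄/SE = 2.8/0.5345 = 5.2385
Critical value: t_{0.005,13} = ±3.012
p-value ≈ 0.0002
Decision: reject H₀

Answer: t = 5.2385, reject H₀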